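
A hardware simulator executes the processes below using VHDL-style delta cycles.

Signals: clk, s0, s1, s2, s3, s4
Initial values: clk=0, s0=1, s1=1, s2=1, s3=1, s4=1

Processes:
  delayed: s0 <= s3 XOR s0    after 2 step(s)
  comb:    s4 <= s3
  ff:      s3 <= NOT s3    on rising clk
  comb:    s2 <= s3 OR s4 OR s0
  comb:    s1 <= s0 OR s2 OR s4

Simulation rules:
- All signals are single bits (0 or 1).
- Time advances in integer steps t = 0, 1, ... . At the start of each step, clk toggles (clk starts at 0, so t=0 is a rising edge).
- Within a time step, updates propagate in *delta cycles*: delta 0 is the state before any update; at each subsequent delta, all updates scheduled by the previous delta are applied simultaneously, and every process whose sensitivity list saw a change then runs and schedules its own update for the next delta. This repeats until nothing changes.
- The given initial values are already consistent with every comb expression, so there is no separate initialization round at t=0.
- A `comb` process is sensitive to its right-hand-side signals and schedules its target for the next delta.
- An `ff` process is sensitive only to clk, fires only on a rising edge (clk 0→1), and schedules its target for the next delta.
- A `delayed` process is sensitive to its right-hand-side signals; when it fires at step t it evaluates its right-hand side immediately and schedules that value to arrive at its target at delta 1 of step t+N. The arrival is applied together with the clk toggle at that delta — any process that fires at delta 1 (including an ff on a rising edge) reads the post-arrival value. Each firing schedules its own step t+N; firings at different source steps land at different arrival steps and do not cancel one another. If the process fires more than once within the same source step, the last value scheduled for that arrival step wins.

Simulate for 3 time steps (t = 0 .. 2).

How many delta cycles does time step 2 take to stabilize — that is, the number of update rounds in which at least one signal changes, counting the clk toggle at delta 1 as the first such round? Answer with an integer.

t0.Δ0 s1=1 clk=0 s2=1 s0=1 s3=1 s4=1
t0.Δ1 s1=1 clk=1 s2=1 s0=1 s3=1 s4=1
t0.Δ2 s1=1 clk=1 s2=1 s0=1 s3=0 s4=1
t0.Δ3 s1=1 clk=1 s2=1 s0=1 s3=0 s4=0
t1.Δ0 s1=1 clk=1 s2=1 s0=1 s3=0 s4=0
t1.Δ1 s1=1 clk=0 s2=1 s0=1 s3=0 s4=0
t2.Δ0 s1=1 clk=0 s2=1 s0=1 s3=0 s4=0
t2.Δ1 s1=1 clk=1 s2=1 s0=1 s3=0 s4=0
t2.Δ2 s1=1 clk=1 s2=1 s0=1 s3=1 s4=0
t2.Δ3 s1=1 clk=1 s2=1 s0=1 s3=1 s4=1

3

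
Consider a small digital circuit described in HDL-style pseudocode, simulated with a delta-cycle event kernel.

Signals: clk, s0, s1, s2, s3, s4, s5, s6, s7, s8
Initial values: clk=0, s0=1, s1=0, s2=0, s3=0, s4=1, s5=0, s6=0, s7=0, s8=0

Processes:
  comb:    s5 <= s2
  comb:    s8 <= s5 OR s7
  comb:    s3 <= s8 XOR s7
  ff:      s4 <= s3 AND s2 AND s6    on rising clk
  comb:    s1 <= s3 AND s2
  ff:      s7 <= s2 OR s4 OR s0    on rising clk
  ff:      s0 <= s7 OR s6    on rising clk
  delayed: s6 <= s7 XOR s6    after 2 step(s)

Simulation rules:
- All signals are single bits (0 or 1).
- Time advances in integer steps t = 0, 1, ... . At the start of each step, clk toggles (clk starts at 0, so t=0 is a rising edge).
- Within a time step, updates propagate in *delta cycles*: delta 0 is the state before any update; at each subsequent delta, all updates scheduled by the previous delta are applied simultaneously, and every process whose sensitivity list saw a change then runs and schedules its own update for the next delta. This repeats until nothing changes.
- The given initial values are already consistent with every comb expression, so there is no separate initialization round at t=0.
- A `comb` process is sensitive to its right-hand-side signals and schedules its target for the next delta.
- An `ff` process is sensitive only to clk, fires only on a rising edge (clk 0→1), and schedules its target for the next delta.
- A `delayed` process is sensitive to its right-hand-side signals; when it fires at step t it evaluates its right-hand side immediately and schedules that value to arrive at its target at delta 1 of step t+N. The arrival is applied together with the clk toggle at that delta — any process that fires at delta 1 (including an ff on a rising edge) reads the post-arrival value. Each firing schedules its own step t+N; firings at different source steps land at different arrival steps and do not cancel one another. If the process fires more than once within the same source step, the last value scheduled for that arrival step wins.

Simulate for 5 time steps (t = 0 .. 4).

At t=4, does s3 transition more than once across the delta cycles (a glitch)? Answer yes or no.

[bits: s7,clk,s8,s1,s6,s0,s5,s3,s4,s2]
t=0: Δ0=0000010010 Δ1=0100010010 Δ2=1100000000 Δ3=1110000100 Δ4=1110000000 | 4Δ
t=1: Δ0=1110000000 Δ1=1010000000 | 1Δ
t=2: Δ0=1010000000 Δ1=1110100000 Δ2=0110110000 Δ3=0100110100 Δ4=0100110000 | 4Δ
t=3: Δ0=0100110000 Δ1=0000110000 | 1Δ
t=4: Δ0=0000110000 Δ1=0100110000 Δ2=1100110000 Δ3=1110110100 Δ4=1110110000 | 4Δ

yes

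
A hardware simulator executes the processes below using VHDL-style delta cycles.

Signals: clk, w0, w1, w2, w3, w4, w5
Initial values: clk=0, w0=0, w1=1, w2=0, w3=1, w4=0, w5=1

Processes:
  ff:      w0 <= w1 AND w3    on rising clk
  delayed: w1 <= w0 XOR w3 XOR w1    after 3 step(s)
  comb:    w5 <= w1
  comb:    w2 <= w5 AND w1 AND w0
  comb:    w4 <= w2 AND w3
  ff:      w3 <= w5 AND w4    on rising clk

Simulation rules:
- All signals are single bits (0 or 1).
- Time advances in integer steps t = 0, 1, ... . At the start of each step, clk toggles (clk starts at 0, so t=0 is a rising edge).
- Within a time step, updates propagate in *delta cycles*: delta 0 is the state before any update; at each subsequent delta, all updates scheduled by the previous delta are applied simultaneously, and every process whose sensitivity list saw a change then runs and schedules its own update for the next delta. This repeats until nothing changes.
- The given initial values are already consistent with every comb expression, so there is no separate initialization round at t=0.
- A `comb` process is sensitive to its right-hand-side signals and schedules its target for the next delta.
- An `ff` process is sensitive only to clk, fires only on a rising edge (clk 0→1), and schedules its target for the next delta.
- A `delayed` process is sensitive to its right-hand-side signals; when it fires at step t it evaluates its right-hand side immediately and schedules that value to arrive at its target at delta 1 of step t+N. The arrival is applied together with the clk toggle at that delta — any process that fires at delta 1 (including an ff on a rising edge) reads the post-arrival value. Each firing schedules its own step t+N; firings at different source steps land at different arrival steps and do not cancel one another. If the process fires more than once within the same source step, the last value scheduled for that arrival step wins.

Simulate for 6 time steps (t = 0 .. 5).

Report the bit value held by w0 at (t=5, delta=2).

t0.Δ0 clk=0 w4=0 w2=0 w1=1 w0=0 w5=1 w3=1
t0.Δ1 clk=1 w4=0 w2=0 w1=1 w0=0 w5=1 w3=1
t0.Δ2 clk=1 w4=0 w2=0 w1=1 w0=1 w5=1 w3=0
t0.Δ3 clk=1 w4=0 w2=1 w1=1 w0=1 w5=1 w3=0
t1.Δ0 clk=1 w4=0 w2=1 w1=1 w0=1 w5=1 w3=0
t1.Δ1 clk=0 w4=0 w2=1 w1=1 w0=1 w5=1 w3=0
t2.Δ0 clk=0 w4=0 w2=1 w1=1 w0=1 w5=1 w3=0
t2.Δ1 clk=1 w4=0 w2=1 w1=1 w0=1 w5=1 w3=0
t2.Δ2 clk=1 w4=0 w2=1 w1=1 w0=0 w5=1 w3=0
t2.Δ3 clk=1 w4=0 w2=0 w1=1 w0=0 w5=1 w3=0
t3.Δ0 clk=1 w4=0 w2=0 w1=1 w0=0 w5=1 w3=0
t3.Δ1 clk=0 w4=0 w2=0 w1=0 w0=0 w5=1 w3=0
t3.Δ2 clk=0 w4=0 w2=0 w1=0 w0=0 w5=0 w3=0
t4.Δ0 clk=0 w4=0 w2=0 w1=0 w0=0 w5=0 w3=0
t4.Δ1 clk=1 w4=0 w2=0 w1=0 w0=0 w5=0 w3=0
t5.Δ0 clk=1 w4=0 w2=0 w1=0 w0=0 w5=0 w3=0
t5.Δ1 clk=0 w4=0 w2=0 w1=1 w0=0 w5=0 w3=0
t5.Δ2 clk=0 w4=0 w2=0 w1=1 w0=0 w5=1 w3=0

0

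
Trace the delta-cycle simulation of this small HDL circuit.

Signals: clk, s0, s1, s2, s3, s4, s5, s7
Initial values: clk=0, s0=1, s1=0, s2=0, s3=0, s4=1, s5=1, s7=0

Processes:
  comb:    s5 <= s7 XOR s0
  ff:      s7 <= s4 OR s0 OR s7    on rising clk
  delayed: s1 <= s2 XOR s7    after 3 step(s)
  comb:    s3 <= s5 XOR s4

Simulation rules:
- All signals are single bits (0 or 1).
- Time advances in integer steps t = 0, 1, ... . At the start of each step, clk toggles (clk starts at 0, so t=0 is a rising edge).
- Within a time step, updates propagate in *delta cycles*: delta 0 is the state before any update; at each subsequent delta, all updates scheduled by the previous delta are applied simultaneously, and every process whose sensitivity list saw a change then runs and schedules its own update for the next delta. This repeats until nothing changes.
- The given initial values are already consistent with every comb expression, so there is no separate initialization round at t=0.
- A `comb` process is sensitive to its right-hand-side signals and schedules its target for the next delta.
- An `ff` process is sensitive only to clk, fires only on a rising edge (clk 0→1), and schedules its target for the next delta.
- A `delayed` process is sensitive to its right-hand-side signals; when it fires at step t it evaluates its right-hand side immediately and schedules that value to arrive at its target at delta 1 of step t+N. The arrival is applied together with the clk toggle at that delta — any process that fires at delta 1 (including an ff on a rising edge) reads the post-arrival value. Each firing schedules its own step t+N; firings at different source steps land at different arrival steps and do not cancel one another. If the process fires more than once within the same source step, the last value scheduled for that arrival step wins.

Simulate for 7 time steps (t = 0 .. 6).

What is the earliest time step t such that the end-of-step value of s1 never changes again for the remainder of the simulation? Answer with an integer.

t0.Δ0 clk=0 s5=1 s7=0 s4=1 s1=0 s0=1 s2=0 s3=0
t0.Δ1 clk=1 s5=1 s7=0 s4=1 s1=0 s0=1 s2=0 s3=0
t0.Δ2 clk=1 s5=1 s7=1 s4=1 s1=0 s0=1 s2=0 s3=0
t0.Δ3 clk=1 s5=0 s7=1 s4=1 s1=0 s0=1 s2=0 s3=0
t0.Δ4 clk=1 s5=0 s7=1 s4=1 s1=0 s0=1 s2=0 s3=1
t1.Δ0 clk=1 s5=0 s7=1 s4=1 s1=0 s0=1 s2=0 s3=1
t1.Δ1 clk=0 s5=0 s7=1 s4=1 s1=0 s0=1 s2=0 s3=1
t2.Δ0 clk=0 s5=0 s7=1 s4=1 s1=0 s0=1 s2=0 s3=1
t2.Δ1 clk=1 s5=0 s7=1 s4=1 s1=0 s0=1 s2=0 s3=1
t3.Δ0 clk=1 s5=0 s7=1 s4=1 s1=0 s0=1 s2=0 s3=1
t3.Δ1 clk=0 s5=0 s7=1 s4=1 s1=1 s0=1 s2=0 s3=1
t4.Δ0 clk=0 s5=0 s7=1 s4=1 s1=1 s0=1 s2=0 s3=1
t4.Δ1 clk=1 s5=0 s7=1 s4=1 s1=1 s0=1 s2=0 s3=1
t5.Δ0 clk=1 s5=0 s7=1 s4=1 s1=1 s0=1 s2=0 s3=1
t5.Δ1 clk=0 s5=0 s7=1 s4=1 s1=1 s0=1 s2=0 s3=1
t6.Δ0 clk=0 s5=0 s7=1 s4=1 s1=1 s0=1 s2=0 s3=1
t6.Δ1 clk=1 s5=0 s7=1 s4=1 s1=1 s0=1 s2=0 s3=1

3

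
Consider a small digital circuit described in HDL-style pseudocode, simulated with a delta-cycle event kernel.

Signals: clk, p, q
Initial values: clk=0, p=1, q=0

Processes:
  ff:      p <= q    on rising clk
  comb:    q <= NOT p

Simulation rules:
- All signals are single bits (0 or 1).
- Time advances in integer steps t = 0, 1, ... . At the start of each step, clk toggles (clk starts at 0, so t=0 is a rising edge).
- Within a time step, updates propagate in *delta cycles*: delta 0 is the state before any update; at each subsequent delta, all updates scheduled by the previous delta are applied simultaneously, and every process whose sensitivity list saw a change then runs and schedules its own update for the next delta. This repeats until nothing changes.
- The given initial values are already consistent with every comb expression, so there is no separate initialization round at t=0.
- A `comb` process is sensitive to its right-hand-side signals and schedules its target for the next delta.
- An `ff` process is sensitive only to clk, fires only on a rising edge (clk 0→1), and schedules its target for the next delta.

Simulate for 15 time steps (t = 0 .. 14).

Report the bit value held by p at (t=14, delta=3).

t=0 Δ0: p=1 q=0 clk=0
  Δ1: clk:0→1
  Δ2: p:1→0
  Δ3: q:0→1
  (3Δ to stable)
t=1 Δ0: p=0 q=1 clk=1
  Δ1: clk:1→0
  (1Δ to stable)
t=2 Δ0: p=0 q=1 clk=0
  Δ1: clk:0→1
  Δ2: p:0→1
  Δ3: q:1→0
  (3Δ to stable)
t=3 Δ0: p=1 q=0 clk=1
  Δ1: clk:1→0
  (1Δ to stable)
t=4 Δ0: p=1 q=0 clk=0
  Δ1: clk:0→1
  Δ2: p:1→0
  Δ3: q:0→1
  (3Δ to stable)
t=5 Δ0: p=0 q=1 clk=1
  Δ1: clk:1→0
  (1Δ to stable)
t=6 Δ0: p=0 q=1 clk=0
  Δ1: clk:0→1
  Δ2: p:0→1
  Δ3: q:1→0
  (3Δ to stable)
t=7 Δ0: p=1 q=0 clk=1
  Δ1: clk:1→0
  (1Δ to stable)
t=8 Δ0: p=1 q=0 clk=0
  Δ1: clk:0→1
  Δ2: p:1→0
  Δ3: q:0→1
  (3Δ to stable)
t=9 Δ0: p=0 q=1 clk=1
  Δ1: clk:1→0
  (1Δ to stable)
t=10 Δ0: p=0 q=1 clk=0
  Δ1: clk:0→1
  Δ2: p:0→1
  Δ3: q:1→0
  (3Δ to stable)
t=11 Δ0: p=1 q=0 clk=1
  Δ1: clk:1→0
  (1Δ to stable)
t=12 Δ0: p=1 q=0 clk=0
  Δ1: clk:0→1
  Δ2: p:1→0
  Δ3: q:0→1
  (3Δ to stable)
t=13 Δ0: p=0 q=1 clk=1
  Δ1: clk:1→0
  (1Δ to stable)
t=14 Δ0: p=0 q=1 clk=0
  Δ1: clk:0→1
  Δ2: p:0→1
  Δ3: q:1→0
  (3Δ to stable)

1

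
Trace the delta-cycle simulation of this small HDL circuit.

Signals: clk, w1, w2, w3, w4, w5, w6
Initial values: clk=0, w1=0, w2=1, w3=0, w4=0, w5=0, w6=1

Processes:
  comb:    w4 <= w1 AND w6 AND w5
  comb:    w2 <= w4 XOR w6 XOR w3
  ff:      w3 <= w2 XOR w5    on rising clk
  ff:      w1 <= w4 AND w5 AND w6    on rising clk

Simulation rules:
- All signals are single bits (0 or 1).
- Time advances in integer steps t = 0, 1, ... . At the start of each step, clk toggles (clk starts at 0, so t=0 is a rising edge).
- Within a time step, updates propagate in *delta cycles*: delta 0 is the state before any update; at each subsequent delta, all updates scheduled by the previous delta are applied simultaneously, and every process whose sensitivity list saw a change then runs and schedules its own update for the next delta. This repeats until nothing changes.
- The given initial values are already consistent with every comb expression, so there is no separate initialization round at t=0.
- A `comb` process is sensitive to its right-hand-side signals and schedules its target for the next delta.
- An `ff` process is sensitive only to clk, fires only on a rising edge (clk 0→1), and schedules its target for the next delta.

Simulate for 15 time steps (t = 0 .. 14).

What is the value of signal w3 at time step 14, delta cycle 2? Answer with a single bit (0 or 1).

0

[bits: w4,clk,w6,w5,w2,w1,w3]
t=0: Δ0=0010100 Δ1=0110100 Δ2=0110101 Δ3=0110001 | 3Δ
t=1: Δ0=0110001 Δ1=0010001 | 1Δ
t=2: Δ0=0010001 Δ1=0110001 Δ2=0110000 Δ3=0110100 | 3Δ
t=3: Δ0=0110100 Δ1=0010100 | 1Δ
t=4: Δ0=0010100 Δ1=0110100 Δ2=0110101 Δ3=0110001 | 3Δ
t=5: Δ0=0110001 Δ1=0010001 | 1Δ
t=6: Δ0=0010001 Δ1=0110001 Δ2=0110000 Δ3=0110100 | 3Δ
t=7: Δ0=0110100 Δ1=0010100 | 1Δ
t=8: Δ0=0010100 Δ1=0110100 Δ2=0110101 Δ3=0110001 | 3Δ
t=9: Δ0=0110001 Δ1=0010001 | 1Δ
t=10: Δ0=0010001 Δ1=0110001 Δ2=0110000 Δ3=0110100 | 3Δ
t=11: Δ0=0110100 Δ1=0010100 | 1Δ
t=12: Δ0=0010100 Δ1=0110100 Δ2=0110101 Δ3=0110001 | 3Δ
t=13: Δ0=0110001 Δ1=0010001 | 1Δ
t=14: Δ0=0010001 Δ1=0110001 Δ2=0110000 Δ3=0110100 | 3Δ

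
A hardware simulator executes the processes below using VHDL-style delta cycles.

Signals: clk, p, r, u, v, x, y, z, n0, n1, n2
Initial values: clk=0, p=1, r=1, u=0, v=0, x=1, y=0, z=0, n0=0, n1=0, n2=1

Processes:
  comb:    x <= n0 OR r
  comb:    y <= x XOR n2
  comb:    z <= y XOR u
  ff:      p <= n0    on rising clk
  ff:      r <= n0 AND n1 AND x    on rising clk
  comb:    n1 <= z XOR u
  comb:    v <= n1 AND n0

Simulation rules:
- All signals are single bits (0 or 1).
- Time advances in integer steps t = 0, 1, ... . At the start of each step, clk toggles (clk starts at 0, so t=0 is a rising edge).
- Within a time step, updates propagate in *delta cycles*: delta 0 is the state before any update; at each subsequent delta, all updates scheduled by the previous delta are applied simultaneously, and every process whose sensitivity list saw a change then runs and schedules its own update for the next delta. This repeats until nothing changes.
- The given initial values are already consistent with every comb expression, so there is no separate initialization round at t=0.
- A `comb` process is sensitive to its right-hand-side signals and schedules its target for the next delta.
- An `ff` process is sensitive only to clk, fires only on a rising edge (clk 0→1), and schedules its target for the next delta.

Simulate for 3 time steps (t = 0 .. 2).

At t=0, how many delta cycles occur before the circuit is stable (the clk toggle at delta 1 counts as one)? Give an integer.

t=0 Δ0: clk=0 r=1 p=1 v=0 n1=0 z=0 y=0 n2=1 u=0 x=1 n0=0
  Δ1: clk:0→1
  Δ2: r:1→0, p:1→0
  Δ3: x:1→0
  Δ4: y:0→1
  Δ5: z:0→1
  Δ6: n1:0→1
  (6Δ to stable)
t=1 Δ0: clk=1 r=0 p=0 v=0 n1=1 z=1 y=1 n2=1 u=0 x=0 n0=0
  Δ1: clk:1→0
  (1Δ to stable)
t=2 Δ0: clk=0 r=0 p=0 v=0 n1=1 z=1 y=1 n2=1 u=0 x=0 n0=0
  Δ1: clk:0→1
  (1Δ to stable)

6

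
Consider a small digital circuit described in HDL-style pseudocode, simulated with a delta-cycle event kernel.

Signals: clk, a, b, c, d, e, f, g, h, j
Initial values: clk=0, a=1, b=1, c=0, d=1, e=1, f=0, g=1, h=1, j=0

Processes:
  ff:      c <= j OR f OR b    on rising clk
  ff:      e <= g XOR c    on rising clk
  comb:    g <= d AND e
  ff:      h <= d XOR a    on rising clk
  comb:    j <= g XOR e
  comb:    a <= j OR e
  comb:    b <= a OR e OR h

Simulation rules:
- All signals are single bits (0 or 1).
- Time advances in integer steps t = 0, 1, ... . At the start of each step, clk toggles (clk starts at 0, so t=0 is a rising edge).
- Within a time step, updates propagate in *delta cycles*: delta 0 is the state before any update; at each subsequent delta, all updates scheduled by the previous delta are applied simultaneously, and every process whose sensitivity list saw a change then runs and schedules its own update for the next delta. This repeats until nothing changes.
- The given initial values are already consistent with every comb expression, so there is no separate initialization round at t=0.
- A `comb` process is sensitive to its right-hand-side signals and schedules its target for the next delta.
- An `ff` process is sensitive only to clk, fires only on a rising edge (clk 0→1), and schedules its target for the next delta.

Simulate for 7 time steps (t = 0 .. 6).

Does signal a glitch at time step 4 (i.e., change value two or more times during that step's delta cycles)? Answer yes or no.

t0.Δ0 clk=0 e=1 h=1 g=1 a=1 b=1 f=0 c=0 d=1 j=0
t0.Δ1 clk=1 e=1 h=1 g=1 a=1 b=1 f=0 c=0 d=1 j=0
t0.Δ2 clk=1 e=1 h=0 g=1 a=1 b=1 f=0 c=1 d=1 j=0
t1.Δ0 clk=1 e=1 h=0 g=1 a=1 b=1 f=0 c=1 d=1 j=0
t1.Δ1 clk=0 e=1 h=0 g=1 a=1 b=1 f=0 c=1 d=1 j=0
t2.Δ0 clk=0 e=1 h=0 g=1 a=1 b=1 f=0 c=1 d=1 j=0
t2.Δ1 clk=1 e=1 h=0 g=1 a=1 b=1 f=0 c=1 d=1 j=0
t2.Δ2 clk=1 e=0 h=0 g=1 a=1 b=1 f=0 c=1 d=1 j=0
t2.Δ3 clk=1 e=0 h=0 g=0 a=0 b=1 f=0 c=1 d=1 j=1
t2.Δ4 clk=1 e=0 h=0 g=0 a=1 b=0 f=0 c=1 d=1 j=0
t2.Δ5 clk=1 e=0 h=0 g=0 a=0 b=1 f=0 c=1 d=1 j=0
t2.Δ6 clk=1 e=0 h=0 g=0 a=0 b=0 f=0 c=1 d=1 j=0
t3.Δ0 clk=1 e=0 h=0 g=0 a=0 b=0 f=0 c=1 d=1 j=0
t3.Δ1 clk=0 e=0 h=0 g=0 a=0 b=0 f=0 c=1 d=1 j=0
t4.Δ0 clk=0 e=0 h=0 g=0 a=0 b=0 f=0 c=1 d=1 j=0
t4.Δ1 clk=1 e=0 h=0 g=0 a=0 b=0 f=0 c=1 d=1 j=0
t4.Δ2 clk=1 e=1 h=1 g=0 a=0 b=0 f=0 c=0 d=1 j=0
t4.Δ3 clk=1 e=1 h=1 g=1 a=1 b=1 f=0 c=0 d=1 j=1
t4.Δ4 clk=1 e=1 h=1 g=1 a=1 b=1 f=0 c=0 d=1 j=0
t5.Δ0 clk=1 e=1 h=1 g=1 a=1 b=1 f=0 c=0 d=1 j=0
t5.Δ1 clk=0 e=1 h=1 g=1 a=1 b=1 f=0 c=0 d=1 j=0
t6.Δ0 clk=0 e=1 h=1 g=1 a=1 b=1 f=0 c=0 d=1 j=0
t6.Δ1 clk=1 e=1 h=1 g=1 a=1 b=1 f=0 c=0 d=1 j=0
t6.Δ2 clk=1 e=1 h=0 g=1 a=1 b=1 f=0 c=1 d=1 j=0

no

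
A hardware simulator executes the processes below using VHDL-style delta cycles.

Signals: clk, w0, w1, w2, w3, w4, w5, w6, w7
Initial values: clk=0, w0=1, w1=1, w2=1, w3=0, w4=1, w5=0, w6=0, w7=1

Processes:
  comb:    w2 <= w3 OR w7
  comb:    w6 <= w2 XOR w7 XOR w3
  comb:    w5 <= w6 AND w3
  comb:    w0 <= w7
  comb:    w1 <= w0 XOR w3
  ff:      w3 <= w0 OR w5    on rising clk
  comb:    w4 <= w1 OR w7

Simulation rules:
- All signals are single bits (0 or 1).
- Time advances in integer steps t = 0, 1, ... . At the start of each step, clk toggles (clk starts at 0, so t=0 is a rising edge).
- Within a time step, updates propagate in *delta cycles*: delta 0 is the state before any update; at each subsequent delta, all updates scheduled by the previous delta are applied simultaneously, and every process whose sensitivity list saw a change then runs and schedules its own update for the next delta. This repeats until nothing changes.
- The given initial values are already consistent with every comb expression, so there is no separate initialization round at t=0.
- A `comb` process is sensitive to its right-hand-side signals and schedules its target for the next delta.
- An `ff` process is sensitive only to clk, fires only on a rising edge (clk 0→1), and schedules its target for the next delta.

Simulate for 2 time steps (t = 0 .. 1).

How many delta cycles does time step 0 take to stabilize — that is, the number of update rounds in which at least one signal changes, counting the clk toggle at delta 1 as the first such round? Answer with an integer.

4

t0.Δ0 w7=1 w0=1 clk=0 w3=0 w5=0 w1=1 w6=0 w4=1 w2=1
t0.Δ1 w7=1 w0=1 clk=1 w3=0 w5=0 w1=1 w6=0 w4=1 w2=1
t0.Δ2 w7=1 w0=1 clk=1 w3=1 w5=0 w1=1 w6=0 w4=1 w2=1
t0.Δ3 w7=1 w0=1 clk=1 w3=1 w5=0 w1=0 w6=1 w4=1 w2=1
t0.Δ4 w7=1 w0=1 clk=1 w3=1 w5=1 w1=0 w6=1 w4=1 w2=1
t1.Δ0 w7=1 w0=1 clk=1 w3=1 w5=1 w1=0 w6=1 w4=1 w2=1
t1.Δ1 w7=1 w0=1 clk=0 w3=1 w5=1 w1=0 w6=1 w4=1 w2=1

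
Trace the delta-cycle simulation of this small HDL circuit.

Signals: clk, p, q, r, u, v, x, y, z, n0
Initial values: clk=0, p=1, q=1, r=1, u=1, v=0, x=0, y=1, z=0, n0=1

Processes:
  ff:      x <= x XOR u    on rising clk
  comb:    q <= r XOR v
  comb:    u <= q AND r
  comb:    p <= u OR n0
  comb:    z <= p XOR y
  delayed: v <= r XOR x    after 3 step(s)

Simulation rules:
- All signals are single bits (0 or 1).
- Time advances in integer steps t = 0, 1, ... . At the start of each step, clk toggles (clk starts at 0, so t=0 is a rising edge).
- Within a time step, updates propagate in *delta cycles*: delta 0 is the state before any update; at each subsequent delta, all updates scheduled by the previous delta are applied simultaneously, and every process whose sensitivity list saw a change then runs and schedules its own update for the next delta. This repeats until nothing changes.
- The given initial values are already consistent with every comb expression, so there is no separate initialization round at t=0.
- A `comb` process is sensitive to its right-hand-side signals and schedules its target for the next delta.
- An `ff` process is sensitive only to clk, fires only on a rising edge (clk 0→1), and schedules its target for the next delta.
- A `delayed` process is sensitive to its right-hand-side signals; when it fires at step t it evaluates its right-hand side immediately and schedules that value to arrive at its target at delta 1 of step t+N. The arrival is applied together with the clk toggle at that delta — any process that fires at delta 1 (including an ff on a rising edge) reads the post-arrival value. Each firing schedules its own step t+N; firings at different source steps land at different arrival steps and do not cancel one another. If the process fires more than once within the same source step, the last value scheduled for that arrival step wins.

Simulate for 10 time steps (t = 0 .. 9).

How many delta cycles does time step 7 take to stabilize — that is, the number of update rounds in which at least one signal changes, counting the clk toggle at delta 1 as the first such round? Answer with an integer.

3

t0.Δ0 x=0 r=1 q=1 u=1 p=1 clk=0 v=0 n0=1 y=1 z=0
t0.Δ1 x=0 r=1 q=1 u=1 p=1 clk=1 v=0 n0=1 y=1 z=0
t0.Δ2 x=1 r=1 q=1 u=1 p=1 clk=1 v=0 n0=1 y=1 z=0
t1.Δ0 x=1 r=1 q=1 u=1 p=1 clk=1 v=0 n0=1 y=1 z=0
t1.Δ1 x=1 r=1 q=1 u=1 p=1 clk=0 v=0 n0=1 y=1 z=0
t2.Δ0 x=1 r=1 q=1 u=1 p=1 clk=0 v=0 n0=1 y=1 z=0
t2.Δ1 x=1 r=1 q=1 u=1 p=1 clk=1 v=0 n0=1 y=1 z=0
t2.Δ2 x=0 r=1 q=1 u=1 p=1 clk=1 v=0 n0=1 y=1 z=0
t3.Δ0 x=0 r=1 q=1 u=1 p=1 clk=1 v=0 n0=1 y=1 z=0
t3.Δ1 x=0 r=1 q=1 u=1 p=1 clk=0 v=0 n0=1 y=1 z=0
t4.Δ0 x=0 r=1 q=1 u=1 p=1 clk=0 v=0 n0=1 y=1 z=0
t4.Δ1 x=0 r=1 q=1 u=1 p=1 clk=1 v=0 n0=1 y=1 z=0
t4.Δ2 x=1 r=1 q=1 u=1 p=1 clk=1 v=0 n0=1 y=1 z=0
t5.Δ0 x=1 r=1 q=1 u=1 p=1 clk=1 v=0 n0=1 y=1 z=0
t5.Δ1 x=1 r=1 q=1 u=1 p=1 clk=0 v=1 n0=1 y=1 z=0
t5.Δ2 x=1 r=1 q=0 u=1 p=1 clk=0 v=1 n0=1 y=1 z=0
t5.Δ3 x=1 r=1 q=0 u=0 p=1 clk=0 v=1 n0=1 y=1 z=0
t6.Δ0 x=1 r=1 q=0 u=0 p=1 clk=0 v=1 n0=1 y=1 z=0
t6.Δ1 x=1 r=1 q=0 u=0 p=1 clk=1 v=1 n0=1 y=1 z=0
t7.Δ0 x=1 r=1 q=0 u=0 p=1 clk=1 v=1 n0=1 y=1 z=0
t7.Δ1 x=1 r=1 q=0 u=0 p=1 clk=0 v=0 n0=1 y=1 z=0
t7.Δ2 x=1 r=1 q=1 u=0 p=1 clk=0 v=0 n0=1 y=1 z=0
t7.Δ3 x=1 r=1 q=1 u=1 p=1 clk=0 v=0 n0=1 y=1 z=0
t8.Δ0 x=1 r=1 q=1 u=1 p=1 clk=0 v=0 n0=1 y=1 z=0
t8.Δ1 x=1 r=1 q=1 u=1 p=1 clk=1 v=0 n0=1 y=1 z=0
t8.Δ2 x=0 r=1 q=1 u=1 p=1 clk=1 v=0 n0=1 y=1 z=0
t9.Δ0 x=0 r=1 q=1 u=1 p=1 clk=1 v=0 n0=1 y=1 z=0
t9.Δ1 x=0 r=1 q=1 u=1 p=1 clk=0 v=0 n0=1 y=1 z=0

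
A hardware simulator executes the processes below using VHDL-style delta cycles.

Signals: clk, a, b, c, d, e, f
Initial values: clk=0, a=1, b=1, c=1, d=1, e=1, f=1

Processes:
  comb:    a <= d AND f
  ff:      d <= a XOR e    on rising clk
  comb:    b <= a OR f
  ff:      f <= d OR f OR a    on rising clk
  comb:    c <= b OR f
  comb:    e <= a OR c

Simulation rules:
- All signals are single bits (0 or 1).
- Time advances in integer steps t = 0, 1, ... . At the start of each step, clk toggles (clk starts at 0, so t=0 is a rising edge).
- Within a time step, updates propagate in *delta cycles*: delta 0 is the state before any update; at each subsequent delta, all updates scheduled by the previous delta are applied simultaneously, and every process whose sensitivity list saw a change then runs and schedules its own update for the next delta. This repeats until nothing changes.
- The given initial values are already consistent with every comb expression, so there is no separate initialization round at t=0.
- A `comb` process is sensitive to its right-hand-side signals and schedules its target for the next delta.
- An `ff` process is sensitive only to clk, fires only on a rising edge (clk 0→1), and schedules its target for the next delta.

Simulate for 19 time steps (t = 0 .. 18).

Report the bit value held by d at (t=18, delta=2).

1

[bits: f,clk,c,a,b,d,e]
t=0: Δ0=1011111 Δ1=1111111 Δ2=1111101 Δ3=1110101 | 3Δ
t=1: Δ0=1110101 Δ1=1010101 | 1Δ
t=2: Δ0=1010101 Δ1=1110101 Δ2=1110111 Δ3=1111111 | 3Δ
t=3: Δ0=1111111 Δ1=1011111 | 1Δ
t=4: Δ0=1011111 Δ1=1111111 Δ2=1111101 Δ3=1110101 | 3Δ
t=5: Δ0=1110101 Δ1=1010101 | 1Δ
t=6: Δ0=1010101 Δ1=1110101 Δ2=1110111 Δ3=1111111 | 3Δ
t=7: Δ0=1111111 Δ1=1011111 | 1Δ
t=8: Δ0=1011111 Δ1=1111111 Δ2=1111101 Δ3=1110101 | 3Δ
t=9: Δ0=1110101 Δ1=1010101 | 1Δ
t=10: Δ0=1010101 Δ1=1110101 Δ2=1110111 Δ3=1111111 | 3Δ
t=11: Δ0=1111111 Δ1=1011111 | 1Δ
t=12: Δ0=1011111 Δ1=1111111 Δ2=1111101 Δ3=1110101 | 3Δ
t=13: Δ0=1110101 Δ1=1010101 | 1Δ
t=14: Δ0=1010101 Δ1=1110101 Δ2=1110111 Δ3=1111111 | 3Δ
t=15: Δ0=1111111 Δ1=1011111 | 1Δ
t=16: Δ0=1011111 Δ1=1111111 Δ2=1111101 Δ3=1110101 | 3Δ
t=17: Δ0=1110101 Δ1=1010101 | 1Δ
t=18: Δ0=1010101 Δ1=1110101 Δ2=1110111 Δ3=1111111 | 3Δ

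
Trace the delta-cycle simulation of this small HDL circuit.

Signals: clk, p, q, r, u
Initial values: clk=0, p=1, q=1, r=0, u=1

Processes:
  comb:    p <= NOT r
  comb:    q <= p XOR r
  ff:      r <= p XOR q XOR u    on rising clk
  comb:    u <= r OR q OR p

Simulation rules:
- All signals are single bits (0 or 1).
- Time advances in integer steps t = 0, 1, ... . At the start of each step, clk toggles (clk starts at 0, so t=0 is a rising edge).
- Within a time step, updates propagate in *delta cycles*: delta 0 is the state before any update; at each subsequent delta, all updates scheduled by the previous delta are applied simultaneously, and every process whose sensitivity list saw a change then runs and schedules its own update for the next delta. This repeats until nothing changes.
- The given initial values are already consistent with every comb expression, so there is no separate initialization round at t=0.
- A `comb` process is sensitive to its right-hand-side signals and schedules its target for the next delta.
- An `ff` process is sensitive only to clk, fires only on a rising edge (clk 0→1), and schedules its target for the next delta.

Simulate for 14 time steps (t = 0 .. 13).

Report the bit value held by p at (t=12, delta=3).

0

[bits: u,q,clk,r,p]
t=0: Δ0=11001 Δ1=11101 Δ2=11111 Δ3=10110 Δ4=11110 | 4Δ
t=1: Δ0=11110 Δ1=11010 | 1Δ
t=2: Δ0=11010 Δ1=11110 Δ2=11100 Δ3=10101 Δ4=11101 | 4Δ
t=3: Δ0=11101 Δ1=11001 | 1Δ
t=4: Δ0=11001 Δ1=11101 Δ2=11111 Δ3=10110 Δ4=11110 | 4Δ
t=5: Δ0=11110 Δ1=11010 | 1Δ
t=6: Δ0=11010 Δ1=11110 Δ2=11100 Δ3=10101 Δ4=11101 | 4Δ
t=7: Δ0=11101 Δ1=11001 | 1Δ
t=8: Δ0=11001 Δ1=11101 Δ2=11111 Δ3=10110 Δ4=11110 | 4Δ
t=9: Δ0=11110 Δ1=11010 | 1Δ
t=10: Δ0=11010 Δ1=11110 Δ2=11100 Δ3=10101 Δ4=11101 | 4Δ
t=11: Δ0=11101 Δ1=11001 | 1Δ
t=12: Δ0=11001 Δ1=11101 Δ2=11111 Δ3=10110 Δ4=11110 | 4Δ
t=13: Δ0=11110 Δ1=11010 | 1Δ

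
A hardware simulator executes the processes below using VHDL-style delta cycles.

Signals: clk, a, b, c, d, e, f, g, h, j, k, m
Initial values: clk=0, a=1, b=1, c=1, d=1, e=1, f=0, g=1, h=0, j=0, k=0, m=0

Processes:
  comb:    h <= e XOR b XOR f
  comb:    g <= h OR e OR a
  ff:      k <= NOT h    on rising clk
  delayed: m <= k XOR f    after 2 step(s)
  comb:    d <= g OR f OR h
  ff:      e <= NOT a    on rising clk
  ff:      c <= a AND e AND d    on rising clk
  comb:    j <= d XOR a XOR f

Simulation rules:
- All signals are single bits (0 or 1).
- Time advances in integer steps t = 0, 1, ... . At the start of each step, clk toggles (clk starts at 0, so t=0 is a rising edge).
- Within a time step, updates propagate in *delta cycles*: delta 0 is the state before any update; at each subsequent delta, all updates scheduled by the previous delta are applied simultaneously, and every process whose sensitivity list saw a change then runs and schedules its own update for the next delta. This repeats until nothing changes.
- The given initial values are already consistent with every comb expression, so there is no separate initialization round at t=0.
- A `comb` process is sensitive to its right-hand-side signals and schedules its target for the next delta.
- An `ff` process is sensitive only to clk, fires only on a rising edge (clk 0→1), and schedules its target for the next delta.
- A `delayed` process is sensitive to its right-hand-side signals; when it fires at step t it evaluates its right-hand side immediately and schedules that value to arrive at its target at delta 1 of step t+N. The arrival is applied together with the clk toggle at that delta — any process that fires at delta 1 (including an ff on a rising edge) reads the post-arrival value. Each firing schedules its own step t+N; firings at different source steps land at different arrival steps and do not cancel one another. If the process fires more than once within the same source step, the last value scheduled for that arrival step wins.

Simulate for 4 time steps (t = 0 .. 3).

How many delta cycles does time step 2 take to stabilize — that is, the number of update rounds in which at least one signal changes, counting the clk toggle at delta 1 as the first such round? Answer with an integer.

2

[bits: m,b,k,h,f,e,d,j,a,g,clk,c]
t=0: Δ0=010001101101 Δ1=010001101111 Δ2=011000101111 Δ3=011100101111 | 3Δ
t=1: Δ0=011100101111 Δ1=011100101101 | 1Δ
t=2: Δ0=011100101101 Δ1=111100101111 Δ2=110100101110 | 2Δ
t=3: Δ0=110100101110 Δ1=110100101100 | 1Δ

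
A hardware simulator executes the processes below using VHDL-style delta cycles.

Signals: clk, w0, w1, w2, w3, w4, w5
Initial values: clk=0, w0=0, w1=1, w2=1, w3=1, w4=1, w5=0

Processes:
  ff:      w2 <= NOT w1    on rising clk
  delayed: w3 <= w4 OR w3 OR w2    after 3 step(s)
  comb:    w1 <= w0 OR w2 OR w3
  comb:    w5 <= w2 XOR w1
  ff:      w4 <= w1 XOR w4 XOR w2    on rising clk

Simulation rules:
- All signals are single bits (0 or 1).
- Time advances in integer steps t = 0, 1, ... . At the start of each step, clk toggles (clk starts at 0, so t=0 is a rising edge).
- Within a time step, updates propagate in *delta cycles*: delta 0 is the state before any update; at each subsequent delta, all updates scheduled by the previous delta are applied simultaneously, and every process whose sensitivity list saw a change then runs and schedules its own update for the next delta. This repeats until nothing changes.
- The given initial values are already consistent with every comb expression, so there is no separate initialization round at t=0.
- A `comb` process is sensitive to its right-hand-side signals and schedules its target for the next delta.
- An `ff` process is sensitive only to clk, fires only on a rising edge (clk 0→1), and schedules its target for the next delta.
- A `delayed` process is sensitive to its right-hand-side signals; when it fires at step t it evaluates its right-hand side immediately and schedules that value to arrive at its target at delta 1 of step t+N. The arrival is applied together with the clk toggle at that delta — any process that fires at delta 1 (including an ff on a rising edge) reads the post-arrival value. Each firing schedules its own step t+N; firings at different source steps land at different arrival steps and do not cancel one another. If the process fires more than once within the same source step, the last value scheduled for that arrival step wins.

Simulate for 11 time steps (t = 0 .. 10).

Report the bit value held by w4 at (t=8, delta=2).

t=0 Δ0: w5=0 w0=0 w1=1 clk=0 w4=1 w2=1 w3=1
  Δ1: clk:0→1
  Δ2: w2:1→0
  Δ3: w5:0→1
  (3Δ to stable)
t=1 Δ0: w5=1 w0=0 w1=1 clk=1 w4=1 w2=0 w3=1
  Δ1: clk:1→0
  (1Δ to stable)
t=2 Δ0: w5=1 w0=0 w1=1 clk=0 w4=1 w2=0 w3=1
  Δ1: clk:0→1
  Δ2: w4:1→0
  (2Δ to stable)
t=3 Δ0: w5=1 w0=0 w1=1 clk=1 w4=0 w2=0 w3=1
  Δ1: clk:1→0
  (1Δ to stable)
t=4 Δ0: w5=1 w0=0 w1=1 clk=0 w4=0 w2=0 w3=1
  Δ1: clk:0→1
  Δ2: w4:0→1
  (2Δ to stable)
t=5 Δ0: w5=1 w0=0 w1=1 clk=1 w4=1 w2=0 w3=1
  Δ1: clk:1→0
  (1Δ to stable)
t=6 Δ0: w5=1 w0=0 w1=1 clk=0 w4=1 w2=0 w3=1
  Δ1: clk:0→1
  Δ2: w4:1→0
  (2Δ to stable)
t=7 Δ0: w5=1 w0=0 w1=1 clk=1 w4=0 w2=0 w3=1
  Δ1: clk:1→0
  (1Δ to stable)
t=8 Δ0: w5=1 w0=0 w1=1 clk=0 w4=0 w2=0 w3=1
  Δ1: clk:0→1
  Δ2: w4:0→1
  (2Δ to stable)
t=9 Δ0: w5=1 w0=0 w1=1 clk=1 w4=1 w2=0 w3=1
  Δ1: clk:1→0
  (1Δ to stable)
t=10 Δ0: w5=1 w0=0 w1=1 clk=0 w4=1 w2=0 w3=1
  Δ1: clk:0→1
  Δ2: w4:1→0
  (2Δ to stable)

1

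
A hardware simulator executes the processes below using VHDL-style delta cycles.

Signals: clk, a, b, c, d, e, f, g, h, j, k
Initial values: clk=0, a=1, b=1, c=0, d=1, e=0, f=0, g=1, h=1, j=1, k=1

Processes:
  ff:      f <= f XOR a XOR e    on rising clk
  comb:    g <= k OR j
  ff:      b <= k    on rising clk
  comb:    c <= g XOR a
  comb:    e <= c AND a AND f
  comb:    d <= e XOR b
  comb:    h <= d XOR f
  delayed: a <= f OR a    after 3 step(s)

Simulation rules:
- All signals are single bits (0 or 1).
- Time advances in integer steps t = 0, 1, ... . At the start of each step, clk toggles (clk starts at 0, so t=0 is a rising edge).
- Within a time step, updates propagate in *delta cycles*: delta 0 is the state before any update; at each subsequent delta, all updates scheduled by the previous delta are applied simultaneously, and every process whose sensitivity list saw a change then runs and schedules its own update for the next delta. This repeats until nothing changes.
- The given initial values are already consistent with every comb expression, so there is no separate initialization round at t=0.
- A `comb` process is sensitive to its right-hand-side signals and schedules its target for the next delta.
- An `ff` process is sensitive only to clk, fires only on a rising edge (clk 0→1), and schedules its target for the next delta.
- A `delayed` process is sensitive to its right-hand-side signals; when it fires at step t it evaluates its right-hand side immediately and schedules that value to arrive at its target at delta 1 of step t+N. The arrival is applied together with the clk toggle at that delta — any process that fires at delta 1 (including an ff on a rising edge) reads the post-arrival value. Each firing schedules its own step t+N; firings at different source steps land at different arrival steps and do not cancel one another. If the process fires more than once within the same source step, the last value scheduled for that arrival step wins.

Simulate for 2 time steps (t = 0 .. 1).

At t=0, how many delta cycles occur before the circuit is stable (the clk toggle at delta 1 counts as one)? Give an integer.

3

t0.Δ0 b=1 c=0 k=1 g=1 f=0 h=1 a=1 d=1 j=1 clk=0 e=0
t0.Δ1 b=1 c=0 k=1 g=1 f=0 h=1 a=1 d=1 j=1 clk=1 e=0
t0.Δ2 b=1 c=0 k=1 g=1 f=1 h=1 a=1 d=1 j=1 clk=1 e=0
t0.Δ3 b=1 c=0 k=1 g=1 f=1 h=0 a=1 d=1 j=1 clk=1 e=0
t1.Δ0 b=1 c=0 k=1 g=1 f=1 h=0 a=1 d=1 j=1 clk=1 e=0
t1.Δ1 b=1 c=0 k=1 g=1 f=1 h=0 a=1 d=1 j=1 clk=0 e=0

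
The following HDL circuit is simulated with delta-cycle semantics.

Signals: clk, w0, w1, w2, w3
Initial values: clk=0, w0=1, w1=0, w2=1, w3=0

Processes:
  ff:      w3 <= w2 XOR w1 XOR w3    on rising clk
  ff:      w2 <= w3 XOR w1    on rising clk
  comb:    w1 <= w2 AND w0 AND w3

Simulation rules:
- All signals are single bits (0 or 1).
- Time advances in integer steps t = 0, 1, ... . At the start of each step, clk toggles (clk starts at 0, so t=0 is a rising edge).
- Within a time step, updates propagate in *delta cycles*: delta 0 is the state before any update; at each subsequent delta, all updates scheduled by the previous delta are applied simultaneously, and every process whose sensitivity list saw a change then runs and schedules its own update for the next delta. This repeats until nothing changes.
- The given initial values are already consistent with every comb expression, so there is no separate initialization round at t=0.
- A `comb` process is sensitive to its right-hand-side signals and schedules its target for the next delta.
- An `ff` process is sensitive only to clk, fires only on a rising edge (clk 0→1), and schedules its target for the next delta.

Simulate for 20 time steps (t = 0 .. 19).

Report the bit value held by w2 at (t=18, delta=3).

t=0 Δ0: w3=0 w1=0 w0=1 clk=0 w2=1
  Δ1: clk:0→1
  Δ2: w3:0→1, w2:1→0
  (2Δ to stable)
t=1 Δ0: w3=1 w1=0 w0=1 clk=1 w2=0
  Δ1: clk:1→0
  (1Δ to stable)
t=2 Δ0: w3=1 w1=0 w0=1 clk=0 w2=0
  Δ1: clk:0→1
  Δ2: w2:0→1
  Δ3: w1:0→1
  (3Δ to stable)
t=3 Δ0: w3=1 w1=1 w0=1 clk=1 w2=1
  Δ1: clk:1→0
  (1Δ to stable)
t=4 Δ0: w3=1 w1=1 w0=1 clk=0 w2=1
  Δ1: clk:0→1
  Δ2: w2:1→0
  Δ3: w1:1→0
  (3Δ to stable)
t=5 Δ0: w3=1 w1=0 w0=1 clk=1 w2=0
  Δ1: clk:1→0
  (1Δ to stable)
t=6 Δ0: w3=1 w1=0 w0=1 clk=0 w2=0
  Δ1: clk:0→1
  Δ2: w2:0→1
  Δ3: w1:0→1
  (3Δ to stable)
t=7 Δ0: w3=1 w1=1 w0=1 clk=1 w2=1
  Δ1: clk:1→0
  (1Δ to stable)
t=8 Δ0: w3=1 w1=1 w0=1 clk=0 w2=1
  Δ1: clk:0→1
  Δ2: w2:1→0
  Δ3: w1:1→0
  (3Δ to stable)
t=9 Δ0: w3=1 w1=0 w0=1 clk=1 w2=0
  Δ1: clk:1→0
  (1Δ to stable)
t=10 Δ0: w3=1 w1=0 w0=1 clk=0 w2=0
  Δ1: clk:0→1
  Δ2: w2:0→1
  Δ3: w1:0→1
  (3Δ to stable)
t=11 Δ0: w3=1 w1=1 w0=1 clk=1 w2=1
  Δ1: clk:1→0
  (1Δ to stable)
t=12 Δ0: w3=1 w1=1 w0=1 clk=0 w2=1
  Δ1: clk:0→1
  Δ2: w2:1→0
  Δ3: w1:1→0
  (3Δ to stable)
t=13 Δ0: w3=1 w1=0 w0=1 clk=1 w2=0
  Δ1: clk:1→0
  (1Δ to stable)
t=14 Δ0: w3=1 w1=0 w0=1 clk=0 w2=0
  Δ1: clk:0→1
  Δ2: w2:0→1
  Δ3: w1:0→1
  (3Δ to stable)
t=15 Δ0: w3=1 w1=1 w0=1 clk=1 w2=1
  Δ1: clk:1→0
  (1Δ to stable)
t=16 Δ0: w3=1 w1=1 w0=1 clk=0 w2=1
  Δ1: clk:0→1
  Δ2: w2:1→0
  Δ3: w1:1→0
  (3Δ to stable)
t=17 Δ0: w3=1 w1=0 w0=1 clk=1 w2=0
  Δ1: clk:1→0
  (1Δ to stable)
t=18 Δ0: w3=1 w1=0 w0=1 clk=0 w2=0
  Δ1: clk:0→1
  Δ2: w2:0→1
  Δ3: w1:0→1
  (3Δ to stable)
t=19 Δ0: w3=1 w1=1 w0=1 clk=1 w2=1
  Δ1: clk:1→0
  (1Δ to stable)

1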